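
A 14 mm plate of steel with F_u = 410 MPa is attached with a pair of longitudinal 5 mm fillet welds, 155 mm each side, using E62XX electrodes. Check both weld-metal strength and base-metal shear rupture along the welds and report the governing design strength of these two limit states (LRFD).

φR_n ≈ 306 kN (weld metal governs)

E62XX → F_EXX = 620 MPa.
t_e = 0.707 × 5 = 3.535 mm; L = 310 mm.
Weld metal: φR_n = 0.75 × 0.6 × 620 × 3.535 × 310 × 10⁻³ = 305.7 kN.
Base metal (shear rupture): φR_n = 0.75 × 0.6 × 410 × 14 × 310 × 10⁻³ = 800.7 kN.
Governing: weld metal.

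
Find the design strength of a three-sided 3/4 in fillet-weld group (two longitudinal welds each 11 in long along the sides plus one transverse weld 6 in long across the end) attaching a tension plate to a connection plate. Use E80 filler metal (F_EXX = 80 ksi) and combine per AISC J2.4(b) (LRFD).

φR_n ≈ 534 kips

t_e = 0.707 × 0.75 = 0.5302 in.
R_nwl = 0.6 × 80 × 0.5302 × 22 = 559.9 kips (longitudinal, 2 welds).
R_nwt = 0.6 × 80 × 0.5302 × 6 = 152.7 kips (transverse, base value).
(i) R_nwl + R_nwt = 712.7 kips; (ii) 0.85 R_nwl + 1.5 R_nwt = 705 kips.
R_n = max = 712.7 kips [governs: (i)]; φR_n = 534.5 kips.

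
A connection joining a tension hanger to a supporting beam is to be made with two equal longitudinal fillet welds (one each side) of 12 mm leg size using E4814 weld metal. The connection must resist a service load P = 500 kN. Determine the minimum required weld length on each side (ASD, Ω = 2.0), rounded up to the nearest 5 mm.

E48XX → F_EXX = 480 MPa.
Throat t_e = 0.707 × 12 = 8.484 mm.
r_n/Ω = (0.6 × 480 × 8.484) / 2.0 = 1222 N/mm = 1.222 kN/mm.
L_req = P / (r_n/Ω) = 500 / 1.222 = 409.3 mm total.
Per side: 409.3 / 2 = 204.6 mm.
Round up → use L = 205 mm on each side.

L = 205 mm on each side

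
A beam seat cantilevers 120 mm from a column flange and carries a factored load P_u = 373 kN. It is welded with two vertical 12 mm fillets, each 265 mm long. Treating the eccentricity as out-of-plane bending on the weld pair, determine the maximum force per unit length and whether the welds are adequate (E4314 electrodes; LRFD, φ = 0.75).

E43XX → F_EXX = 430 MPa.
L_w = 2 × 265 = 530 mm; section modulus (unit throat) S = 2 × L²/6 = 23410 mm².
Direct shear f_v = P/L_w = 373×10³/530 = 703.8 N/mm.
Moment M = P × e = 373×10³ × 120 = 44760000 N·mm; bending f_b = M/S = 1912 N/mm.
f_max = √(f_v² + f_b²) = √(703.8² + 1912²) = 2038 N/mm.
φr_n = 0.75 × 0.6 × 430 × (0.707 × 12) = 1642 N/mm → NOT adequate.

f_max ≈ 2040 N/mm; NOT adequate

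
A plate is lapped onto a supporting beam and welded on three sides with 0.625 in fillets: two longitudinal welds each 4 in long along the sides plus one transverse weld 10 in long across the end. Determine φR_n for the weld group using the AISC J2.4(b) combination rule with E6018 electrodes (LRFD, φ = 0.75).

φR_n ≈ 260 kips

E60XX → F_EXX = 60 ksi.
t_e = 0.707 × 0.625 = 0.4419 in.
R_nwl = 0.6 × 60 × 0.4419 × 8 = 127.3 kips (longitudinal, 2 welds).
R_nwt = 0.6 × 60 × 0.4419 × 10 = 159.1 kips (transverse, base value).
(i) R_nwl + R_nwt = 286.3 kips; (ii) 0.85 R_nwl + 1.5 R_nwt = 346.8 kips.
R_n = max = 346.8 kips [governs: (ii)]; φR_n = 260.1 kips.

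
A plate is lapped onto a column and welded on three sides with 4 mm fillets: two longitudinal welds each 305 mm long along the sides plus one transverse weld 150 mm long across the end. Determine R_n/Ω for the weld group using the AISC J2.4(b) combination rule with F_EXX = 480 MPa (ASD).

t_e = 0.707 × 4 = 2.828 mm.
R_nwl = 0.6 × 480 × 2.828 × 610 × 10⁻³ = 496.8 kN (longitudinal, 2 welds).
R_nwt = 0.6 × 480 × 2.828 × 150 × 10⁻³ = 122.2 kN (transverse, base value).
(i) R_nwl + R_nwt = 619 kN; (ii) 0.85 R_nwl + 1.5 R_nwt = 605.6 kN.
R_n = max = 619 kN [governs: (i)]; R_n/Ω = 309.5 kN.

R_n/Ω ≈ 309 kN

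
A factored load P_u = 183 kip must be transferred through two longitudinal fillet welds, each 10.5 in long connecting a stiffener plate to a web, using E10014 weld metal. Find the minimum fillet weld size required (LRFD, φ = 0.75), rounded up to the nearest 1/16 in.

E100XX → F_EXX = 100 ksi.
Total weld length L = 21 in.
Required throat t_e = P_u / (φ × 0.6 F_EXX × L) = 183 / (0.75 × 0.6 × 100 × 21) = 0.1937 in.
Required leg w = t_e / 0.707 = 0.2739 in → use 5/16 in.

w = 5/16 in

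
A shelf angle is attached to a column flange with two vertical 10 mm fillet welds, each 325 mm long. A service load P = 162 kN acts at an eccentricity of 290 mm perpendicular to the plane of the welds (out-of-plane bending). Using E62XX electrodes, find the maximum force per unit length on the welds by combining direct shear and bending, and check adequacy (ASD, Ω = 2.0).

f_max ≈ 1360 N/mm; NOT adequate

E62XX → F_EXX = 620 MPa.
L_w = 2 × 325 = 650 mm; section modulus (unit throat) S = 2 × L²/6 = 35210 mm².
Direct shear f_v = P/L_w = 162×10³/650 = 249.2 N/mm.
Moment M = P × e = 162×10³ × 290 = 46980000 N·mm; bending f_b = M/S = 1334 N/mm.
f_max = √(f_v² + f_b²) = √(249.2² + 1334²) = 1357 N/mm.
r_n/Ω = (1/2.0) × 0.6 × 620 × (0.707 × 10) = 1315 N/mm → NOT adequate.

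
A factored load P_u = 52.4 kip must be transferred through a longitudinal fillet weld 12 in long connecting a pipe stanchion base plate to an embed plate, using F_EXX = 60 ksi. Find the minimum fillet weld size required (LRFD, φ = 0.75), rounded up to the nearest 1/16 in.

Total weld length L = 12 in.
Required throat t_e = P_u / (φ × 0.6 F_EXX × L) = 52.4 / (0.75 × 0.6 × 60 × 12) = 0.1617 in.
Required leg w = t_e / 0.707 = 0.2288 in → use 1/4 in.

w = 1/4 in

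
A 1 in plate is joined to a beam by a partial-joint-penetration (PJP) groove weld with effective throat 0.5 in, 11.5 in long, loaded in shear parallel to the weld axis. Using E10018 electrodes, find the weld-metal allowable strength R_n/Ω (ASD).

R_n/Ω ≈ 172 kip

E100XX → F_EXX = 100 ksi.
Effective throat (given) t_e = 0.5 in.
A_we = 0.5 × 11.5 = 5.75 in².
F_nw = 0.6 F_EXX = 60 ksi.
R_n/Ω = (60 × 5.75) / 2.0 = 172.5 kip.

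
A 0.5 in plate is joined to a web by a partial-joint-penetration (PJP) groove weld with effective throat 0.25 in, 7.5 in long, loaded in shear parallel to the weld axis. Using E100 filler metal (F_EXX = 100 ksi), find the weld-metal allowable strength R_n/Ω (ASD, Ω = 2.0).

R_n/Ω ≈ 56.2 kips

Effective throat (given) t_e = 0.25 in.
A_we = 0.25 × 7.5 = 1.875 in².
F_nw = 0.6 F_EXX = 60 ksi.
R_n/Ω = (60 × 1.875) / 2.0 = 56.25 kips.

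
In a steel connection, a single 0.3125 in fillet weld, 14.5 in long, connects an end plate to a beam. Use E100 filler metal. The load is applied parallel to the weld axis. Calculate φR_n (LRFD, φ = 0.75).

φR_n ≈ 144 kip

E100XX → F_EXX = 100 ksi.
Effective throat t_e = 0.707 × 0.3125 = 0.2209 in.
Total length L = 14.5 in; A_we = 0.2209 × 14.5 = 3.204 in².
F_nw = 0.6 F_EXX = 0.6 × 100 = 60 ksi.
φR_n = 0.75 × 60 × 3.204 = 144.2 kip.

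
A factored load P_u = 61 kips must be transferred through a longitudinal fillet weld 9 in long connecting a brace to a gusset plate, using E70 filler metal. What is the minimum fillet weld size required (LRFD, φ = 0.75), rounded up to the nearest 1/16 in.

w = 5/16 in

E70XX → F_EXX = 70 ksi.
Total weld length L = 9 in.
Required throat t_e = P_u / (φ × 0.6 F_EXX × L) = 61 / (0.75 × 0.6 × 70 × 9) = 0.2152 in.
Required leg w = t_e / 0.707 = 0.3043 in → use 5/16 in.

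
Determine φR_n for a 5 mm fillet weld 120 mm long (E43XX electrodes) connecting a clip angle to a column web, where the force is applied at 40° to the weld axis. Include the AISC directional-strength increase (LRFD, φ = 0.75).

E43XX → F_EXX = 430 MPa.
t_e = 0.707 × 5 = 3.535 mm; A_we = 3.535 × 120 = 424.2 mm².
Directional factor: 1.0 + 0.5 sin^1.5(40°) = 1.258.
F_nw = 0.6 × 430 × 1.258 = 324.5 MPa.
φR_n = 0.75 × 324.5 × 424.2 × 10⁻³ = 103.2 kN.

φR_n ≈ 103 kN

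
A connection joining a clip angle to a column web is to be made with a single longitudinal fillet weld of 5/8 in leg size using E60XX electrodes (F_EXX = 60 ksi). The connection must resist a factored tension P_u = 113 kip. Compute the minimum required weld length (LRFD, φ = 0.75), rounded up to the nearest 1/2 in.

L = 9.5 in

Throat t_e = 0.707 × 0.625 = 0.4419 in.
φr_n = 0.75 × 0.6 × 60 × 0.4419 = 11.93 kip/in.
L_req = P_u / φr_n = 113 / 11.93 = 9.471 in total.
Round up → use L = 9.5 in.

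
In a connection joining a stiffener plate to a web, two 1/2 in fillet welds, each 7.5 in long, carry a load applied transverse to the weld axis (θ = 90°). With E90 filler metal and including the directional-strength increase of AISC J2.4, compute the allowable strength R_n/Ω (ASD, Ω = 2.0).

R_n/Ω ≈ 215 kips

E90XX → F_EXX = 90 ksi.
t_e = 0.707 × 0.5 = 0.3535 in; A_we = 0.3535 × 15 = 5.302 in².
Directional factor: 1.0 + 0.5 sin^1.5(90°) = 1.5.
F_nw = 0.6 × 90 × 1.5 = 81 ksi.
R_n/Ω = (81 × 5.302) / 2.0 = 214.8 kips.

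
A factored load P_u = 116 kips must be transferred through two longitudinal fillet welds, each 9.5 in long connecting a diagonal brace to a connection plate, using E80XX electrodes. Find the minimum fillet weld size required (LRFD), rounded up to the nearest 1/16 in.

E80XX → F_EXX = 80 ksi.
Total weld length L = 19 in.
Required throat t_e = P_u / (φ × 0.6 F_EXX × L) = 116 / (0.75 × 0.6 × 80 × 19) = 0.1696 in.
Required leg w = t_e / 0.707 = 0.2399 in → use 1/4 in.

w = 1/4 in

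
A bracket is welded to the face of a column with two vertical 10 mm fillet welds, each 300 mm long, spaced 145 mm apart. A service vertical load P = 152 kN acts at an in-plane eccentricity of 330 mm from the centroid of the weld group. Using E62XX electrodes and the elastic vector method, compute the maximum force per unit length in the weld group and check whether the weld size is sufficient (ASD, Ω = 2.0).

f_max ≈ 1220 N/mm; adequate

E62XX → F_EXX = 620 MPa.
Total weld length L_w = 600 mm. Treat welds as unit-width lines.
Polar moment about centroid: J = 2[d³/12 + d(b/2)²] = 2[300³/12 + 300×72.5²] = 7654000 mm³.
Direct shear f_v = P/L_w = 152×10³ / 600 = 253.3 N/mm (vertical).
Torsion M = P·e = 152×10³ × 330 = 50160000 N·mm.
Critical point at (x, y) = (72.5, 150) from centroid. f_tx = M·y/J = 983 N/mm; f_ty = M·x/J = 475.1 N/mm.
Resultant f_max = √[f_tx² + (f_v + f_ty)²] = √[983² + (253.3 + 475.1)²] = 1224 N/mm.
Capacity per unit length: r_n/Ω = (1/2.0) × 0.6 × 620 × (0.707 × 10) = 1315 N/mm.
1224 ≤ 1315 → adequate.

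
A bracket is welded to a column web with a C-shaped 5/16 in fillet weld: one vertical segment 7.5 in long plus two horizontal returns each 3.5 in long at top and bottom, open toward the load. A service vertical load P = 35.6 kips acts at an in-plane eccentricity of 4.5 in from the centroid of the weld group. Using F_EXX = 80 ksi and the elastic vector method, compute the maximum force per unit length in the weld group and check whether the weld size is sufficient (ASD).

Total weld length L_w = 14.5 in. Treat welds as unit-width lines.
Centroid: x̄ = 2×3.5×1.75 / 14.5 = 0.8448 in from the vertical weld.
Polar moment about centroid: J = I_x + I_y = [7.5³/12 + 2×3.5×3.75²] + [7.5×0.8448² + 2(3.5³/12 + 3.5×0.9052²)] = 151.8 in³.
Direct shear f_v = P/L_w = 35.6 / 14.5 = 2.455 kip/in (vertical).
Torsion M = P·e = 35.6 × 4.5 = 160.2 kip·in.
Critical point at (x, y) = (2.655, 3.75) from centroid. f_tx = M·y/J = 3.957 kip/in; f_ty = M·x/J = 2.802 kip/in.
Resultant f_max = √[f_tx² + (f_v + f_ty)²] = √[3.957² + (2.455 + 2.802)²] = 6.579 kip/in.
Capacity per unit length: r_n/Ω = (1/2.0) × 0.6 × 80 × (0.707 × 0.3125) = 5.302 kip/in.
6.579 > 5.302 → NOT adequate.

f_max ≈ 6.58 kip/in; NOT adequate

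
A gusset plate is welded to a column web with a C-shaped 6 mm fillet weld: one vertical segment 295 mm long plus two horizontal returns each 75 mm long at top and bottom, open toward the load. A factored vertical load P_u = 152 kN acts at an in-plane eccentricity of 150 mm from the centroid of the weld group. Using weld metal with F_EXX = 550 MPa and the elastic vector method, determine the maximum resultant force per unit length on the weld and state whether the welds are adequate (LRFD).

f_max ≈ 844 N/mm; adequate

Total weld length L_w = 445 mm. Treat welds as unit-width lines.
Centroid: x̄ = 2×75×37.5 / 445 = 12.64 mm from the vertical weld.
Polar moment about centroid: J = I_x + I_y = [295³/12 + 2×75×147.5²] + [295×12.64² + 2(75³/12 + 75×24.86²)] = 5613000 mm³.
Direct shear f_v = P/L_w = 152×10³ / 445 = 341.6 N/mm (vertical).
Torsion M = P·e = 152×10³ × 150 = 22800000 N·mm.
Critical point at (x, y) = (62.36, 147.5) from centroid. f_tx = M·y/J = 599.2 N/mm; f_ty = M·x/J = 253.3 N/mm.
Resultant f_max = √[f_tx² + (f_v + f_ty)²] = √[599.2² + (341.6 + 253.3)²] = 844.3 N/mm.
Capacity per unit length: φr_n = 0.75 × 0.6 × 550 × (0.707 × 6) = 1050 N/mm.
844.3 ≤ 1050 → adequate.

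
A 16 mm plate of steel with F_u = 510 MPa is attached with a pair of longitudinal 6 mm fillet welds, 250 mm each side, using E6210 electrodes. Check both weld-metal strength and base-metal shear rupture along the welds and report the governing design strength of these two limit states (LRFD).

φR_n ≈ 592 kN (weld metal governs)

E62XX → F_EXX = 620 MPa.
t_e = 0.707 × 6 = 4.242 mm; L = 500 mm.
Weld metal: φR_n = 0.75 × 0.6 × 620 × 4.242 × 500 × 10⁻³ = 591.8 kN.
Base metal (shear rupture): φR_n = 0.75 × 0.6 × 510 × 16 × 500 × 10⁻³ = 1836 kN.
Governing: weld metal.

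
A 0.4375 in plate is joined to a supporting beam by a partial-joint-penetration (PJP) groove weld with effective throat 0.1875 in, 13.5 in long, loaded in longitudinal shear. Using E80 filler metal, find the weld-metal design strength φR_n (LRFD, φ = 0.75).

φR_n ≈ 91.1 kip

E80XX → F_EXX = 80 ksi.
Effective throat (given) t_e = 0.1875 in.
A_we = 0.1875 × 13.5 = 2.531 in².
F_nw = 0.6 F_EXX = 48 ksi.
φR_n = 0.75 × 48 × 2.531 = 91.12 kip.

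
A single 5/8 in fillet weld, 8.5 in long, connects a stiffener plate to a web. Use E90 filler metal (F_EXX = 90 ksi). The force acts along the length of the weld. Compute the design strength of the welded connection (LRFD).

Effective throat t_e = 0.707 × 0.625 = 0.4419 in.
Total length L = 8.5 in; A_we = 0.4419 × 8.5 = 3.756 in².
F_nw = 0.6 F_EXX = 0.6 × 90 = 54 ksi.
φR_n = 0.75 × 54 × 3.756 = 152.1 kip.

φR_n ≈ 152 kip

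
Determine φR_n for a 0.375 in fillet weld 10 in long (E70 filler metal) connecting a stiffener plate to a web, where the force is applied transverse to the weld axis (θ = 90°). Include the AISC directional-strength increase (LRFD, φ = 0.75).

φR_n ≈ 125 kip

E70XX → F_EXX = 70 ksi.
t_e = 0.707 × 0.375 = 0.2651 in; A_we = 0.2651 × 10 = 2.651 in².
Directional factor: 1.0 + 0.5 sin^1.5(90°) = 1.5.
F_nw = 0.6 × 70 × 1.5 = 63 ksi.
φR_n = 0.75 × 63 × 2.651 = 125.3 kip.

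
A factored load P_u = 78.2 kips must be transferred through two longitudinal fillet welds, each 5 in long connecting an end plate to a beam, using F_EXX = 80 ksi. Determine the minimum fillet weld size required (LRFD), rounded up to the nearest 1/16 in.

Total weld length L = 10 in.
Required throat t_e = P_u / (φ × 0.6 F_EXX × L) = 78.2 / (0.75 × 0.6 × 80 × 10) = 0.2172 in.
Required leg w = t_e / 0.707 = 0.3072 in → use 5/16 in.

w = 5/16 in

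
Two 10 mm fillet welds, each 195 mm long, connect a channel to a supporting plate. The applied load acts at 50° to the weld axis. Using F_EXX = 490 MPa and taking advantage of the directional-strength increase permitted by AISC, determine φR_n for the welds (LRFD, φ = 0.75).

φR_n ≈ 812 kN

t_e = 0.707 × 10 = 7.07 mm; A_we = 7.07 × 390 = 2757 mm².
Directional factor: 1.0 + 0.5 sin^1.5(50°) = 1.335.
F_nw = 0.6 × 490 × 1.335 = 392.6 MPa.
φR_n = 0.75 × 392.6 × 2757 × 10⁻³ = 811.8 kN.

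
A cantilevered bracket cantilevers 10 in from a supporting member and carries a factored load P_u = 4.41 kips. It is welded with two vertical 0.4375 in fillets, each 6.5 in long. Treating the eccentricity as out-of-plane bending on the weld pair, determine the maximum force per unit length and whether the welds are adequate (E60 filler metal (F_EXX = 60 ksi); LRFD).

L_w = 2 × 6.5 = 13 in; section modulus (unit throat) S = 2 × L²/6 = 14.08 in².
Direct shear f_v = P/L_w = 4.41/13 = 0.3392 kip/in.
Moment M = P × e = 4.41 × 10 = 44.1 kip·in; bending f_b = M/S = 3.131 kip/in.
f_max = √(f_v² + f_b²) = √(0.3392² + 3.131²) = 3.15 kip/in.
φr_n = 0.75 × 0.6 × 60 × (0.707 × 0.4375) = 8.351 kip/in → adequate.

f_max ≈ 3.15 kip/in; adequate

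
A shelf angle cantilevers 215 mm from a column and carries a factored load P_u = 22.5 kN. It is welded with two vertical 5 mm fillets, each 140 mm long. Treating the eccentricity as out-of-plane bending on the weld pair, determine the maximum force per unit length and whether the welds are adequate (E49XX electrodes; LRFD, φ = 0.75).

E49XX → F_EXX = 490 MPa.
L_w = 2 × 140 = 280 mm; section modulus (unit throat) S = 2 × L²/6 = 6533 mm².
Direct shear f_v = P/L_w = 22.5×10³/280 = 80.36 N/mm.
Moment M = P × e = 22.5×10³ × 215 = 4837500 N·mm; bending f_b = M/S = 740.4 N/mm.
f_max = √(f_v² + f_b²) = √(80.36² + 740.4²) = 744.8 N/mm.
φr_n = 0.75 × 0.6 × 490 × (0.707 × 5) = 779.5 N/mm → adequate.

f_max ≈ 745 N/mm; adequate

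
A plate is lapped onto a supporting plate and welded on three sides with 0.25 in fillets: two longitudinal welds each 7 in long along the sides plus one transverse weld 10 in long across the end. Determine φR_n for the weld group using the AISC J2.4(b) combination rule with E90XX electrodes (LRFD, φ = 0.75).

φR_n ≈ 193 kips

E90XX → F_EXX = 90 ksi.
t_e = 0.707 × 0.25 = 0.1767 in.
R_nwl = 0.6 × 90 × 0.1767 × 14 = 133.6 kips (longitudinal, 2 welds).
R_nwt = 0.6 × 90 × 0.1767 × 10 = 95.44 kips (transverse, base value).
(i) R_nwl + R_nwt = 229.1 kips; (ii) 0.85 R_nwl + 1.5 R_nwt = 256.7 kips.
R_n = max = 256.7 kips [governs: (ii)]; φR_n = 192.6 kips.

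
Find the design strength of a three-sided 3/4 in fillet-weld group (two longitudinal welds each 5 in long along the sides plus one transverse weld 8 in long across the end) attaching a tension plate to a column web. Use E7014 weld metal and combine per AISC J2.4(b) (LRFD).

E70XX → F_EXX = 70 ksi.
t_e = 0.707 × 0.75 = 0.5302 in.
R_nwl = 0.6 × 70 × 0.5302 × 10 = 222.7 kip (longitudinal, 2 welds).
R_nwt = 0.6 × 70 × 0.5302 × 8 = 178.2 kip (transverse, base value).
(i) R_nwl + R_nwt = 400.9 kip; (ii) 0.85 R_nwl + 1.5 R_nwt = 456.5 kip.
R_n = max = 456.5 kip [governs: (ii)]; φR_n = 342.4 kip.

φR_n ≈ 342 kip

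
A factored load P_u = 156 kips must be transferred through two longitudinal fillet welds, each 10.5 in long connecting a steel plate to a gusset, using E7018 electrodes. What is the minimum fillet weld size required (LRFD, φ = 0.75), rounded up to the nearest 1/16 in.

E70XX → F_EXX = 70 ksi.
Total weld length L = 21 in.
Required throat t_e = P_u / (φ × 0.6 F_EXX × L) = 156 / (0.75 × 0.6 × 70 × 21) = 0.2358 in.
Required leg w = t_e / 0.707 = 0.3336 in → use 3/8 in.

w = 3/8 in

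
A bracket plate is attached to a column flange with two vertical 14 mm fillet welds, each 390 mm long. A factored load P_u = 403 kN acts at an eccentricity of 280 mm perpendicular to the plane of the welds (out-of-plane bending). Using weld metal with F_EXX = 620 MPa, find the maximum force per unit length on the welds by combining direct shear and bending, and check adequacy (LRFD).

f_max ≈ 2280 N/mm; adequate

L_w = 2 × 390 = 780 mm; section modulus (unit throat) S = 2 × L²/6 = 50700 mm².
Direct shear f_v = P/L_w = 403×10³/780 = 516.7 N/mm.
Moment M = P × e = 403×10³ × 280 = 112840000 N·mm; bending f_b = M/S = 2226 N/mm.
f_max = √(f_v² + f_b²) = √(516.7² + 2226²) = 2285 N/mm.
φr_n = 0.75 × 0.6 × 620 × (0.707 × 14) = 2762 N/mm → adequate.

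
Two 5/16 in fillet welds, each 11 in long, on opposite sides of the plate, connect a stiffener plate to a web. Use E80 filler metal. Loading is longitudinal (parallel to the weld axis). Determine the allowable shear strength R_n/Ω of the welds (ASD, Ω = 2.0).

R_n/Ω ≈ 117 kips

E80XX → F_EXX = 80 ksi.
Effective throat t_e = 0.707 × 0.3125 = 0.2209 in.
Total length L = 22 in; A_we = 0.2209 × 22 = 4.861 in².
F_nw = 0.6 F_EXX = 0.6 × 80 = 48 ksi.
R_n = 48 × 4.861 = 233.3 kips; R_n/Ω = 233.3/2.0 = 116.7 kips.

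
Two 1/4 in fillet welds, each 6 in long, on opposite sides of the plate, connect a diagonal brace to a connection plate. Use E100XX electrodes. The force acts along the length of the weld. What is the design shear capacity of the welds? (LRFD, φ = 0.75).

E100XX → F_EXX = 100 ksi.
Effective throat t_e = 0.707 × 0.25 = 0.1767 in.
Total length L = 12 in; A_we = 0.1767 × 12 = 2.121 in².
F_nw = 0.6 F_EXX = 0.6 × 100 = 60 ksi.
φR_n = 0.75 × 60 × 2.121 = 95.45 kip.

φR_n ≈ 95.4 kip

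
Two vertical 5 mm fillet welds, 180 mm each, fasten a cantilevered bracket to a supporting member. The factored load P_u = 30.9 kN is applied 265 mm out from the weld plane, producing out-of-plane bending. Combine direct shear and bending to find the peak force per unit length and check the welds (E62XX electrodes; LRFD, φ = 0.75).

E62XX → F_EXX = 620 MPa.
L_w = 2 × 180 = 360 mm; section modulus (unit throat) S = 2 × L²/6 = 10800 mm².
Direct shear f_v = P/L_w = 30.9×10³/360 = 85.83 N/mm.
Moment M = P × e = 30.9×10³ × 265 = 8188500 N·mm; bending f_b = M/S = 758.2 N/mm.
f_max = √(f_v² + f_b²) = √(85.83² + 758.2²) = 763 N/mm.
φr_n = 0.75 × 0.6 × 620 × (0.707 × 5) = 986.3 N/mm → adequate.

f_max ≈ 763 N/mm; adequate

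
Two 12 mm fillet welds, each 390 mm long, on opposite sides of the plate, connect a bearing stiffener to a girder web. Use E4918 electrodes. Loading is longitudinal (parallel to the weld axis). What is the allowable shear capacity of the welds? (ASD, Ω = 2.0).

R_n/Ω ≈ 973 kN

E49XX → F_EXX = 490 MPa.
Effective throat t_e = 0.707 × 12 = 8.484 mm.
Total length L = 780 mm; A_we = 8.484 × 780 = 6618 mm².
F_nw = 0.6 F_EXX = 0.6 × 490 = 294 MPa.
R_n = 294 × 6618 × 10⁻³ = 1946 kN; R_n/Ω = 1946/2.0 = 972.8 kN.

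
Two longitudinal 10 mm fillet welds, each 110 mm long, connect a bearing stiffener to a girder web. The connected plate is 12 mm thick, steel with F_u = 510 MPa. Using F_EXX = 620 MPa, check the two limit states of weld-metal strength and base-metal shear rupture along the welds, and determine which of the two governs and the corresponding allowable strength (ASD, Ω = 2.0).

R_n/Ω ≈ 289 kN (weld metal governs)

t_e = 0.707 × 10 = 7.07 mm; L = 220 mm.
Weld metal: R_n/Ω = (1/2.0) × 0.6 × 620 × 7.07 × 220 × 10⁻³ = 289.3 kN.
Base metal (shear rupture): R_n/Ω = (1/2.0) × 0.6 × 510 × 12 × 220 × 10⁻³ = 403.9 kN.
Governing: weld metal.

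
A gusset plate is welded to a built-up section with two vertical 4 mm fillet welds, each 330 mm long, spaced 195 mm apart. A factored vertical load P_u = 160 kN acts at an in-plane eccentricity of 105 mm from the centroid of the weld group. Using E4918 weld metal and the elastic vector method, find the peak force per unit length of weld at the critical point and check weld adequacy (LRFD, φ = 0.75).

f_max ≈ 439 N/mm; adequate

E49XX → F_EXX = 490 MPa.
Total weld length L_w = 660 mm. Treat welds as unit-width lines.
Polar moment about centroid: J = 2[d³/12 + d(b/2)²] = 2[330³/12 + 330×97.5²] = 12260000 mm³.
Direct shear f_v = P/L_w = 160×10³ / 660 = 242.4 N/mm (vertical).
Torsion M = P·e = 160×10³ × 105 = 16800000 N·mm.
Critical point at (x, y) = (97.5, 165) from centroid. f_tx = M·y/J = 226 N/mm; f_ty = M·x/J = 133.6 N/mm.
Resultant f_max = √[f_tx² + (f_v + f_ty)²] = √[226² + (242.4 + 133.6)²] = 438.7 N/mm.
Capacity per unit length: φr_n = 0.75 × 0.6 × 490 × (0.707 × 4) = 623.6 N/mm.
438.7 ≤ 623.6 → adequate.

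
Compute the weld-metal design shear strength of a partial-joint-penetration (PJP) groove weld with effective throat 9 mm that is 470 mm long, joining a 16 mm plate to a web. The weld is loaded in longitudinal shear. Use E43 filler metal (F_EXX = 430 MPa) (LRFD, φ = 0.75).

Effective throat (given) t_e = 9 mm.
A_we = 9 × 470 = 4230 mm².
F_nw = 0.6 F_EXX = 258 MPa.
φR_n = 0.75 × 258 × 4230 × 10⁻³ = 818.5 kN.

φR_n ≈ 819 kN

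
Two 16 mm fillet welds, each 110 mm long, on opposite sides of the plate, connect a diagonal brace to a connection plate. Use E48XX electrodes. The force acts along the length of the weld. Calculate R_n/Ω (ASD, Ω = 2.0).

R_n/Ω ≈ 358 kN

E48XX → F_EXX = 480 MPa.
Effective throat t_e = 0.707 × 16 = 11.31 mm.
Total length L = 220 mm; A_we = 11.31 × 220 = 2489 mm².
F_nw = 0.6 F_EXX = 0.6 × 480 = 288 MPa.
R_n = 288 × 2489 × 10⁻³ = 716.7 kN; R_n/Ω = 716.7/2.0 = 358.4 kN.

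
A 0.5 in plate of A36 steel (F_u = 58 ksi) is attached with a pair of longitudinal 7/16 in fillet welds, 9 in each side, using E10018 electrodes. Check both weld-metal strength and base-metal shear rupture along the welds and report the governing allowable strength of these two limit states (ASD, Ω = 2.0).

E100XX → F_EXX = 100 ksi.
t_e = 0.707 × 0.4375 = 0.3093 in; L = 18 in.
Weld metal: R_n/Ω = (1/2.0) × 0.6 × 100 × 0.3093 × 18 = 167 kip.
Base metal (shear rupture): R_n/Ω = (1/2.0) × 0.6 × 58 × 0.5 × 18 = 156.6 kip.
Governing: base-metal shear rupture.

R_n/Ω ≈ 157 kip (base-metal shear rupture governs)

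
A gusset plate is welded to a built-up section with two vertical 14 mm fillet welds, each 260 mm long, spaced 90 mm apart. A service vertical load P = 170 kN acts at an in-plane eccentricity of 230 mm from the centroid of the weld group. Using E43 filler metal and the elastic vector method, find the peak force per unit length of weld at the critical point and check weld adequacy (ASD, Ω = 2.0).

f_max ≈ 1490 N/mm; NOT adequate

E43XX → F_EXX = 430 MPa.
Total weld length L_w = 520 mm. Treat welds as unit-width lines.
Polar moment about centroid: J = 2[d³/12 + d(b/2)²] = 2[260³/12 + 260×45²] = 3982000 mm³.
Direct shear f_v = P/L_w = 170×10³ / 520 = 326.9 N/mm (vertical).
Torsion M = P·e = 170×10³ × 230 = 39100000 N·mm.
Critical point at (x, y) = (45, 130) from centroid. f_tx = M·y/J = 1276 N/mm; f_ty = M·x/J = 441.8 N/mm.
Resultant f_max = √[f_tx² + (f_v + f_ty)²] = √[1276² + (326.9 + 441.8)²] = 1490 N/mm.
Capacity per unit length: r_n/Ω = (1/2.0) × 0.6 × 430 × (0.707 × 14) = 1277 N/mm.
1490 > 1277 → NOT adequate.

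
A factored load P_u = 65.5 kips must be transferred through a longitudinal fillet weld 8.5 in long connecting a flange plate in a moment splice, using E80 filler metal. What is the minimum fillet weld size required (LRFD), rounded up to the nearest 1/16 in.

w = 5/16 in

E80XX → F_EXX = 80 ksi.
Total weld length L = 8.5 in.
Required throat t_e = P_u / (φ × 0.6 F_EXX × L) = 65.5 / (0.75 × 0.6 × 80 × 8.5) = 0.2141 in.
Required leg w = t_e / 0.707 = 0.3028 in → use 5/16 in.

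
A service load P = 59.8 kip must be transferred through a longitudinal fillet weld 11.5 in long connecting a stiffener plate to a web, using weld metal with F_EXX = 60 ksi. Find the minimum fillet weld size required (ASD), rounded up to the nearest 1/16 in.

w = 7/16 in

Total weld length L = 11.5 in.
Required throat t_e = P × Ω / (0.6 F_EXX × L) = 59.8 × 2.0 / (0.6 × 60 × 11.5) = 0.2889 in.
Required leg w = t_e / 0.707 = 0.4086 in → use 7/16 in.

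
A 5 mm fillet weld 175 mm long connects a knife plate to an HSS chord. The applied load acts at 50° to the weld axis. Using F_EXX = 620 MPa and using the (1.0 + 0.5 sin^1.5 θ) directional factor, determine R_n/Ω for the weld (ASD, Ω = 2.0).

t_e = 0.707 × 5 = 3.535 mm; A_we = 3.535 × 175 = 618.6 mm².
Directional factor: 1.0 + 0.5 sin^1.5(50°) = 1.335.
F_nw = 0.6 × 620 × 1.335 = 496.7 MPa.
R_n/Ω = (496.7 × 618.6) / 2.0 × 10⁻³ = 153.6 kN.

R_n/Ω ≈ 154 kN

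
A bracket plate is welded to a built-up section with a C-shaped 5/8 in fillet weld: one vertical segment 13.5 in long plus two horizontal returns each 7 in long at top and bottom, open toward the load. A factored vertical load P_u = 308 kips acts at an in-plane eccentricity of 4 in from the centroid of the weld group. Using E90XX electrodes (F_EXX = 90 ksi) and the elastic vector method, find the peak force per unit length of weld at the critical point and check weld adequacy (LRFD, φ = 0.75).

Total weld length L_w = 27.5 in. Treat welds as unit-width lines.
Centroid: x̄ = 2×7×3.5 / 27.5 = 1.782 in from the vertical weld.
Polar moment about centroid: J = I_x + I_y = [13.5³/12 + 2×7×6.75²] + [13.5×1.782² + 2(7³/12 + 7×1.718²)] = 984.3 in³.
Direct shear f_v = P/L_w = 308 / 27.5 = 11.2 kip/in (vertical).
Torsion M = P·e = 308 × 4 = 1232 kip·in.
Critical point at (x, y) = (5.218, 6.75) from centroid. f_tx = M·y/J = 8.449 kip/in; f_ty = M·x/J = 6.532 kip/in.
Resultant f_max = √[f_tx² + (f_v + f_ty)²] = √[8.449² + (11.2 + 6.532)²] = 19.64 kip/in.
Capacity per unit length: φr_n = 0.75 × 0.6 × 90 × (0.707 × 0.625) = 17.9 kip/in.
19.64 > 17.9 → NOT adequate.

f_max ≈ 19.6 kip/in; NOT adequate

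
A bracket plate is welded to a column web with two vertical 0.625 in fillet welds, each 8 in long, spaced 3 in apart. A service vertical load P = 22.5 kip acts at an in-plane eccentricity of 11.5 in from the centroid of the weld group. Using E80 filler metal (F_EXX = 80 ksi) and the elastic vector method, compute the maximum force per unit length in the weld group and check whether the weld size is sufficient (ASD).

Total weld length L_w = 16 in. Treat welds as unit-width lines.
Polar moment about centroid: J = 2[d³/12 + d(b/2)²] = 2[8³/12 + 8×1.5²] = 121.3 in³.
Direct shear f_v = P/L_w = 22.5 / 16 = 1.406 kip/in (vertical).
Torsion M = P·e = 22.5 × 11.5 = 258.75 kip·in.
Critical point at (x, y) = (1.5, 4) from centroid. f_tx = M·y/J = 8.53 kip/in; f_ty = M·x/J = 3.199 kip/in.
Resultant f_max = √[f_tx² + (f_v + f_ty)²] = √[8.53² + (1.406 + 3.199)²] = 9.694 kip/in.
Capacity per unit length: r_n/Ω = (1/2.0) × 0.6 × 80 × (0.707 × 0.625) = 10.6 kip/in.
9.694 ≤ 10.6 → adequate.

f_max ≈ 9.69 kip/in; adequate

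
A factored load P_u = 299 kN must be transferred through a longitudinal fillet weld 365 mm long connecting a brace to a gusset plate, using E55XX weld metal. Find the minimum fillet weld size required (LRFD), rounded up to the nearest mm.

E55XX → F_EXX = 550 MPa.
Total weld length L = 365 mm.
Required throat t_e = P_u / (φ × 0.6 F_EXX × L) = 299 / (0.75 × 0.6 × 550 × 365 × 10⁻³) = 3.31 mm.
Required leg w = t_e / 0.707 = 4.681 mm → use 5 mm.

w = 5 mm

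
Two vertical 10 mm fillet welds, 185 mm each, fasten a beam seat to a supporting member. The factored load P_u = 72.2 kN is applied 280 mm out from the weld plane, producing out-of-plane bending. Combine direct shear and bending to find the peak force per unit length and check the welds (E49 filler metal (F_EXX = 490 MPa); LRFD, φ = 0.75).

L_w = 2 × 185 = 370 mm; section modulus (unit throat) S = 2 × L²/6 = 11410 mm².
Direct shear f_v = P/L_w = 72.2×10³/370 = 195.1 N/mm.
Moment M = P × e = 72.2×10³ × 280 = 20216000 N·mm; bending f_b = M/S = 1772 N/mm.
f_max = √(f_v² + f_b²) = √(195.1² + 1772²) = 1783 N/mm.
φr_n = 0.75 × 0.6 × 490 × (0.707 × 10) = 1559 N/mm → NOT adequate.

f_max ≈ 1780 N/mm; NOT adequate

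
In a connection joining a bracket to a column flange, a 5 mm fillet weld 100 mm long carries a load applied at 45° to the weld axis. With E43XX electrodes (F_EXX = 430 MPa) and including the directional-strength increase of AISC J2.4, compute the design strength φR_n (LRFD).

t_e = 0.707 × 5 = 3.535 mm; A_we = 3.535 × 100 = 353.5 mm².
Directional factor: 1.0 + 0.5 sin^1.5(45°) = 1.297.
F_nw = 0.6 × 430 × 1.297 = 334.7 MPa.
φR_n = 0.75 × 334.7 × 353.5 × 10⁻³ = 88.74 kN.

φR_n ≈ 88.7 kN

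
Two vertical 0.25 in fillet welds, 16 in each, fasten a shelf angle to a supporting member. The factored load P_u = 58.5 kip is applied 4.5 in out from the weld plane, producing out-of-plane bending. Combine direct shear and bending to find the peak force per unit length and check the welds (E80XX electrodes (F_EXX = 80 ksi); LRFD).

L_w = 2 × 16 = 32 in; section modulus (unit throat) S = 2 × L²/6 = 85.33 in².
Direct shear f_v = P/L_w = 58.5/32 = 1.828 kip/in.
Moment M = P × e = 58.5 × 4.5 = 263.25 kip·in; bending f_b = M/S = 3.085 kip/in.
f_max = √(f_v² + f_b²) = √(1.828² + 3.085²) = 3.586 kip/in.
φr_n = 0.75 × 0.6 × 80 × (0.707 × 0.25) = 6.363 kip/in → adequate.

f_max ≈ 3.59 kip/in; adequate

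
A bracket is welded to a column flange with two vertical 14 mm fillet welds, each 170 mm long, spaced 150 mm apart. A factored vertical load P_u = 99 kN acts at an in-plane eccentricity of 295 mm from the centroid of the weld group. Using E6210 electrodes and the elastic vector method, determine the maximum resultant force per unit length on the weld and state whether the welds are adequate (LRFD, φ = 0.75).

E62XX → F_EXX = 620 MPa.
Total weld length L_w = 340 mm. Treat welds as unit-width lines.
Polar moment about centroid: J = 2[d³/12 + d(b/2)²] = 2[170³/12 + 170×75²] = 2731000 mm³.
Direct shear f_v = P/L_w = 99×10³ / 340 = 291.2 N/mm (vertical).
Torsion M = P·e = 99×10³ × 295 = 29205000 N·mm.
Critical point at (x, y) = (75, 85) from centroid. f_tx = M·y/J = 908.9 N/mm; f_ty = M·x/J = 801.9 N/mm.
Resultant f_max = √[f_tx² + (f_v + f_ty)²] = √[908.9² + (291.2 + 801.9)²] = 1422 N/mm.
Capacity per unit length: φr_n = 0.75 × 0.6 × 620 × (0.707 × 14) = 2762 N/mm.
1422 ≤ 2762 → adequate.

f_max ≈ 1420 N/mm; adequate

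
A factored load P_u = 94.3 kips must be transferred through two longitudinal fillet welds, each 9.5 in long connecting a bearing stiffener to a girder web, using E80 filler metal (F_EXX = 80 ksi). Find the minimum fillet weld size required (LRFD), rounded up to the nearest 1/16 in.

Total weld length L = 19 in.
Required throat t_e = P_u / (φ × 0.6 F_EXX × L) = 94.3 / (0.75 × 0.6 × 80 × 19) = 0.1379 in.
Required leg w = t_e / 0.707 = 0.195 in → use 1/4 in.

w = 1/4 in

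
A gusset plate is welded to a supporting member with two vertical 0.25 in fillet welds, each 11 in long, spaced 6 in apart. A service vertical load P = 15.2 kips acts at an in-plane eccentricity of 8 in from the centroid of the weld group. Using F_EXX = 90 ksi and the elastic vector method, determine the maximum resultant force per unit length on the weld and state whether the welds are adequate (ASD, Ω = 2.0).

Total weld length L_w = 22 in. Treat welds as unit-width lines.
Polar moment about centroid: J = 2[d³/12 + d(b/2)²] = 2[11³/12 + 11×3²] = 419.8 in³.
Direct shear f_v = P/L_w = 15.2 / 22 = 0.6909 kip/in (vertical).
Torsion M = P·e = 15.2 × 8 = 121.6 kip·in.
Critical point at (x, y) = (3, 5.5) from centroid. f_tx = M·y/J = 1.593 kip/in; f_ty = M·x/J = 0.8689 kip/in.
Resultant f_max = √[f_tx² + (f_v + f_ty)²] = √[1.593² + (0.6909 + 0.8689)²] = 2.23 kip/in.
Capacity per unit length: r_n/Ω = (1/2.0) × 0.6 × 90 × (0.707 × 0.25) = 4.772 kip/in.
2.23 ≤ 4.772 → adequate.

f_max ≈ 2.23 kip/in; adequate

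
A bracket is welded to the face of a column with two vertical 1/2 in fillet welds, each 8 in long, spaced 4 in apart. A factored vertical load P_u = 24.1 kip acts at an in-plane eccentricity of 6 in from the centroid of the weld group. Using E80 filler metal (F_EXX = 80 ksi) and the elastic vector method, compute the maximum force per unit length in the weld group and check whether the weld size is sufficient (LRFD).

f_max ≈ 5.18 kip/in; adequate

Total weld length L_w = 16 in. Treat welds as unit-width lines.
Polar moment about centroid: J = 2[d³/12 + d(b/2)²] = 2[8³/12 + 8×2²] = 149.3 in³.
Direct shear f_v = P/L_w = 24.1 / 16 = 1.506 kip/in (vertical).
Torsion M = P·e = 24.1 × 6 = 144.6 kip·in.
Critical point at (x, y) = (2, 4) from centroid. f_tx = M·y/J = 3.873 kip/in; f_ty = M·x/J = 1.937 kip/in.
Resultant f_max = √[f_tx² + (f_v + f_ty)²] = √[3.873² + (1.506 + 1.937)²] = 5.182 kip/in.
Capacity per unit length: φr_n = 0.75 × 0.6 × 80 × (0.707 × 0.5) = 12.73 kip/in.
5.182 ≤ 12.73 → adequate.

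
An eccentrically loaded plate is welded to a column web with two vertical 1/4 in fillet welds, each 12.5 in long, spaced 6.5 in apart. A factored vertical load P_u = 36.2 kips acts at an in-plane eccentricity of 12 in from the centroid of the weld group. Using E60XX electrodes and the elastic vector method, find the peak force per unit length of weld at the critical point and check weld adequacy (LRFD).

E60XX → F_EXX = 60 ksi.
Total weld length L_w = 25 in. Treat welds as unit-width lines.
Polar moment about centroid: J = 2[d³/12 + d(b/2)²] = 2[12.5³/12 + 12.5×3.25²] = 589.6 in³.
Direct shear f_v = P/L_w = 36.2 / 25 = 1.448 kip/in (vertical).
Torsion M = P·e = 36.2 × 12 = 434.4 kip·in.
Critical point at (x, y) = (3.25, 6.25) from centroid. f_tx = M·y/J = 4.605 kip/in; f_ty = M·x/J = 2.395 kip/in.
Resultant f_max = √[f_tx² + (f_v + f_ty)²] = √[4.605² + (1.448 + 2.395)²] = 5.998 kip/in.
Capacity per unit length: φr_n = 0.75 × 0.6 × 60 × (0.707 × 0.25) = 4.772 kip/in.
5.998 > 4.772 → NOT adequate.

f_max ≈ 6 kip/in; NOT adequate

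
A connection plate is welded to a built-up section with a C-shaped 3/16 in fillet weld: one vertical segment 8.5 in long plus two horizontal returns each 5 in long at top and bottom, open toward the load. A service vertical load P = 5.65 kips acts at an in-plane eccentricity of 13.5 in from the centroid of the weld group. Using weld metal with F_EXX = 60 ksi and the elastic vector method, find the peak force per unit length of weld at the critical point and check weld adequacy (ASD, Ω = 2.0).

Total weld length L_w = 18.5 in. Treat welds as unit-width lines.
Centroid: x̄ = 2×5×2.5 / 18.5 = 1.351 in from the vertical weld.
Polar moment about centroid: J = I_x + I_y = [8.5³/12 + 2×5×4.25²] + [8.5×1.351² + 2(5³/12 + 5×1.149²)] = 281.4 in³.
Direct shear f_v = P/L_w = 5.65 / 18.5 = 0.3054 kip/in (vertical).
Torsion M = P·e = 5.65 × 13.5 = 76.275 kip·in.
Critical point at (x, y) = (3.649, 4.25) from centroid. f_tx = M·y/J = 1.152 kip/in; f_ty = M·x/J = 0.9892 kip/in.
Resultant f_max = √[f_tx² + (f_v + f_ty)²] = √[1.152² + (0.3054 + 0.9892)²] = 1.733 kip/in.
Capacity per unit length: r_n/Ω = (1/2.0) × 0.6 × 60 × (0.707 × 0.1875) = 2.386 kip/in.
1.733 ≤ 2.386 → adequate.

f_max ≈ 1.73 kip/in; adequate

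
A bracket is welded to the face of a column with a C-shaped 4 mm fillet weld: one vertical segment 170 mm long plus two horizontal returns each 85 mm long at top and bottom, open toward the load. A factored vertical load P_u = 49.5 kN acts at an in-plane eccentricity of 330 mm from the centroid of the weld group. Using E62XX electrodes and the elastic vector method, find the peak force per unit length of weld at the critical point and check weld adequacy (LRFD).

f_max ≈ 1010 N/mm; NOT adequate

E62XX → F_EXX = 620 MPa.
Total weld length L_w = 340 mm. Treat welds as unit-width lines.
Centroid: x̄ = 2×85×42.5 / 340 = 21.25 mm from the vertical weld.
Polar moment about centroid: J = I_x + I_y = [170³/12 + 2×85×85²] + [170×21.25² + 2(85³/12 + 85×21.25²)] = 1894000 mm³.
Direct shear f_v = P/L_w = 49.5×10³ / 340 = 145.6 N/mm (vertical).
Torsion M = P·e = 49.5×10³ × 330 = 16335000 N·mm.
Critical point at (x, y) = (63.75, 85) from centroid. f_tx = M·y/J = 733.3 N/mm; f_ty = M·x/J = 549.9 N/mm.
Resultant f_max = √[f_tx² + (f_v + f_ty)²] = √[733.3² + (145.6 + 549.9)²] = 1011 N/mm.
Capacity per unit length: φr_n = 0.75 × 0.6 × 620 × (0.707 × 4) = 789 N/mm.
1011 > 789 → NOT adequate.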